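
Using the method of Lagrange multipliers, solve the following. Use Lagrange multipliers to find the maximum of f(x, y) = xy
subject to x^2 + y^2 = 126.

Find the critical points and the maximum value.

Lagrange conditions: y = 2*lambda*x and x = 2*lambda*y
If x = 0 then y = 0, violating the constraint, so x, y != 0.
Dividing: y/x = x/y => x^2 = y^2 => y = x or y = -x
Constraint: 2x^2 = 126 => x^2 = 63 => x = +/-sqrt(63)
Critical points: (sqrt(63), sqrt(63)), (-sqrt(63), -sqrt(63)), (sqrt(63), -sqrt(63)), (-sqrt(63), sqrt(63))
  y = x:  xy = x^2 = 63  at (sqrt(63), sqrt(63)) and (-sqrt(63), -sqrt(63))
  y = -x: xy = -x^2 = -63 at (sqrt(63), -sqrt(63)) and (-sqrt(63), sqrt(63))
Maximum xy = 63 at (sqrt(63), sqrt(63)) and (-sqrt(63), -sqrt(63))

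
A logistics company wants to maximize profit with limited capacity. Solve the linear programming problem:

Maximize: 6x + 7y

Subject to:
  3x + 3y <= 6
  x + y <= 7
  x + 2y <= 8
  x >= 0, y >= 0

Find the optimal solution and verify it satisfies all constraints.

Feasible vertices: (0, 0), (0, 2), (2, 0)
Objective 6x + 7y at each vertex:
  (0, 0): 0
  (0, 2): 14
  (2, 0): 12
Maximum is 14 at (0, 2).
Verify constraints at (x, y) = (0, 2):
  3*0 + 3*2 = 6 <= 6 (active)
  1*0 + 1*2 = 2 <= 7
  1*0 + 2*2 = 4 <= 8
  x = 0 >= 0, y = 2 >= 0. All constraints satisfied.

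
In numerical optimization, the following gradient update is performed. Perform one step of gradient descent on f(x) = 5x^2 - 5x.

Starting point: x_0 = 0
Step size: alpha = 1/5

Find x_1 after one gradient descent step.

f(x) = 5x^2 - 5x
f'(x) = 10x - 5
f'(0) = 10*0 + (-5) = -5
x_1 = x_0 - alpha * f'(x_0) = 0 - 1/5 * -5 = 1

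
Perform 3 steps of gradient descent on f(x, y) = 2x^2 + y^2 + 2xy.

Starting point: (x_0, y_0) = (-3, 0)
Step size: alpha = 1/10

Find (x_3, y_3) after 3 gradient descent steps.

f(x,y) = 2x^2 + y^2 + 2xy
grad_x = 4x + 2y, grad_y = 2y + 2x
Step 1: grad = (-12, -6), (-9/5, 3/5)
Step 2: grad = (-6, -12/5), (-6/5, 21/25)
Step 3: grad = (-78/25, -18/25), (-111/125, 114/125)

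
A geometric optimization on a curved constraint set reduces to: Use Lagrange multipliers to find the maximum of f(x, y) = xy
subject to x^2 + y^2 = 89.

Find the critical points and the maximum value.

Lagrange conditions: y = 2*lambda*x and x = 2*lambda*y
If x = 0 then y = 0, violating the constraint, so x, y != 0.
Dividing: y/x = x/y => x^2 = y^2 => y = x or y = -x
Constraint: 2x^2 = 89 => x^2 = 89/2 => x = +/-sqrt(89/2)
Critical points: (sqrt(89/2), sqrt(89/2)), (-sqrt(89/2), -sqrt(89/2)), (sqrt(89/2), -sqrt(89/2)), (-sqrt(89/2), sqrt(89/2))
  y = x:  xy = x^2 = 89/2  at (sqrt(89/2), sqrt(89/2)) and (-sqrt(89/2), -sqrt(89/2))
  y = -x: xy = -x^2 = -89/2 at (sqrt(89/2), -sqrt(89/2)) and (-sqrt(89/2), sqrt(89/2))
Maximum xy = 89/2 at (sqrt(89/2), sqrt(89/2)) and (-sqrt(89/2), -sqrt(89/2))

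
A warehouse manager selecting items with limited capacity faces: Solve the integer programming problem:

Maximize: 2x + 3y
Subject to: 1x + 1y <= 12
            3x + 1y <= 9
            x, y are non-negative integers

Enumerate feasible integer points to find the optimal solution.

Constraint 1: 1x + 1y <= 12
Constraint 2: 3x + 1y <= 9
Feasible x range (need y >= 0): 0 <= x <= min(12/1, 9/3) => x in {0, ..., 3}.
Enumerate feasible integer points row by row (the coefficient of y is 3 > 0, so for each x the largest feasible y gives the best value):
  x = 0: y <= min((12 - 1*0)/1, (9 - 3*0)/1) => y in {0, ..., 9}; best 2*0 + 3*9 = 27
  x = 1: y <= min((12 - 1*1)/1, (9 - 3*1)/1) => y in {0, ..., 6}; best 2*1 + 3*6 = 20
  x = 2: y <= min((12 - 1*2)/1, (9 - 3*2)/1) => y in {0, ..., 3}; best 2*2 + 3*3 = 13
  x = 3: y <= min((12 - 1*3)/1, (9 - 3*3)/1) => y in {0}; best 2*3 + 3*0 = 6
The maximum 2x + 3y = 27 is achieved at x = 0, y = 9.
Check: 1*0 + 1*9 = 9 <= 12 and 3*0 + 1*9 = 9 <= 9.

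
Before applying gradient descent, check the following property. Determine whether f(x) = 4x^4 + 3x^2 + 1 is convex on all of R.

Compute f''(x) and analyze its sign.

f(x) = 4x^4 + 3x^2 + 1
f'(x) = 16x^3 + 6x
f''(x) = 48x^2 + 6
f''(x) = 48x^2 + 6 >= 6 > 0 for all x
Therefore, f is convex on R.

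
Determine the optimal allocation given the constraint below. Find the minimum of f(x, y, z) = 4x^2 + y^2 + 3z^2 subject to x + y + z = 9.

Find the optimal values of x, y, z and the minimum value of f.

Using Lagrange multipliers on f = 4x^2 + y^2 + 3z^2 with constraint x + y + z = 9:
Conditions: 2*4*x = lambda, 2*1*y = lambda, 2*3*z = lambda
So x = lambda/8, y = lambda/2, z = lambda/6
Substituting into constraint: lambda * (19/24) = 9
lambda = 216/19
x = 27/19, y = 108/19, z = 36/19
Minimum value = 972/19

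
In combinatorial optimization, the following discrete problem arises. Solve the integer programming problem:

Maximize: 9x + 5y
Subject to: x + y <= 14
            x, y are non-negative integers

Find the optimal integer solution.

Objective: 9x + 5y, constraint: x + y <= 14
Coefficient of x is 9 >= coefficient of y is 5, so allocate the entire budget to x.
Optimal: x = 14, y = 0, value = 126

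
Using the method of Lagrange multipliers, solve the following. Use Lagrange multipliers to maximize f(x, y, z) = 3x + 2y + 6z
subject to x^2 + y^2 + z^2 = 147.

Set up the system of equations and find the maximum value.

Lagrange conditions: 3 = 2*lambda*x, 2 = 2*lambda*y, 6 = 2*lambda*z
So x:3 = y:2 = z:6, i.e. x = 3t, y = 2t, z = 6t
Constraint: t^2*(3^2 + 2^2 + 6^2) = 147
  t^2 * 49 = 147  =>  t = sqrt(3)
Maximum = 3*3t + 2*2t + 6*6t = 49*sqrt(3) = sqrt(7203)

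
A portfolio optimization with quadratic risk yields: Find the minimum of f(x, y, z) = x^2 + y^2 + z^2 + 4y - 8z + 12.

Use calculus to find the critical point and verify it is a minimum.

f(x,y,z) = x^2 + y^2 + z^2 + 4y - 8z + 12
df/dx = 2x + (0) = 0 => x = 0
df/dy = 2y + (4) = 0 => y = -2
df/dz = 2z + (-8) = 0 => z = 4
f(0,-2,4) = 1*(0)^2 + 1*(-2)^2 + 1*(4)^2 + 4*(-2) + -8*(4) + 12 = -8
Hessian is diagonal with entries 2, 2, 2 > 0, confirmed minimum.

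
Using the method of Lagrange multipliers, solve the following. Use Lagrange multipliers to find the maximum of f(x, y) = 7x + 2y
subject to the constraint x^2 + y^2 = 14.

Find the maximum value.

Set up Lagrange conditions: grad f = lambda * grad g
  7 = 2*lambda*x
  2 = 2*lambda*y
From these: x/y = 7/2, so x = 7t, y = 2t for some t.
Substitute into constraint: (7t)^2 + (2t)^2 = 14
  t^2 * 53 = 14
  t = sqrt(14/53)
Maximum = 7*x + 2*y = (7^2 + 2^2)*t = 53 * sqrt(14/53) = sqrt(742)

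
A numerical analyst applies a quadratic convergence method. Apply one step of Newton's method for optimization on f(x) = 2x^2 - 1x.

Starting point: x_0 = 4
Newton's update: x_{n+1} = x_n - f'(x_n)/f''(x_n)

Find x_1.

f(x) = 2x^2 - 1x
f'(x) = 4x + (-1), f''(x) = 4
Newton step: x_1 = x_0 - f'(x_0)/f''(x_0)
f'(4) = 15
x_1 = 4 - 15/4 = 1/4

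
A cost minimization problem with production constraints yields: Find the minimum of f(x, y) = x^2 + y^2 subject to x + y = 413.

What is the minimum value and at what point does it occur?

Substitute y = 413 - x into f(x,y) = x^2 + y^2:
g(x) = x^2 + (413 - x)^2 = 2x^2 - 826x + 170569
g'(x) = 4x - 826 = 0  =>  x = 413/2
y = 413 - 413/2 = 413/2
Minimum value = (413/2)^2 + (413/2)^2 = 170569/2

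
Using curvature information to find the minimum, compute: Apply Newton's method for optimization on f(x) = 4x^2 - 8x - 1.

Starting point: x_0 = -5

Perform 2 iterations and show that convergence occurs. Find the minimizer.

f(x) = 4x^2 - 8x - 1, f'(x) = 8x + (-8), f''(x) = 8
Step 1: f'(-5) = -48, x_1 = -5 - -48/8 = 1
Step 2: f'(1) = 0, x_2 = 1 (converged)
Newton's method converges in 1 step for quadratics.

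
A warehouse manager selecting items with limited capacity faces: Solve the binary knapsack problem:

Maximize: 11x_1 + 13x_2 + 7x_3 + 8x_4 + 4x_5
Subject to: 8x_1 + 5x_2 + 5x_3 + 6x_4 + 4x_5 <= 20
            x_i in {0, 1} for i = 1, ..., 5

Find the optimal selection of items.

Items: item 1 (v=11, w=8), item 2 (v=13, w=5), item 3 (v=7, w=5), item 4 (v=8, w=6), item 5 (v=4, w=4)
Capacity: 20
Checking all 32 subsets (w = total weight, v = total value):
  {}: w = 0, v = 0
  {1}: w = 8, v = 11
  {2}: w = 5, v = 13
  {3}: w = 5, v = 7
  {4}: w = 6, v = 8
  {5}: w = 4, v = 4
  {1, 2}: w = 13, v = 24
  {1, 3}: w = 13, v = 18
  {1, 4}: w = 14, v = 19
  {1, 5}: w = 12, v = 15
  {2, 3}: w = 10, v = 20
  {2, 4}: w = 11, v = 21
  {2, 5}: w = 9, v = 17
  {3, 4}: w = 11, v = 15
  {3, 5}: w = 9, v = 11
  {4, 5}: w = 10, v = 12
  {1, 2, 3}: w = 18, v = 31
  {1, 2, 4}: w = 19, v = 32
  {1, 2, 5}: w = 17, v = 28
  {1, 3, 4}: w = 19, v = 26
  {1, 3, 5}: w = 17, v = 22
  {1, 4, 5}: w = 18, v = 23
  {2, 3, 4}: w = 16, v = 28
  {2, 3, 5}: w = 14, v = 24
  {2, 4, 5}: w = 15, v = 25
  {3, 4, 5}: w = 15, v = 19
  {1, 2, 3, 4}: w = 24 > 20, infeasible
  {1, 2, 3, 5}: w = 22 > 20, infeasible
  {1, 2, 4, 5}: w = 23 > 20, infeasible
  {1, 3, 4, 5}: w = 23 > 20, infeasible
  {2, 3, 4, 5}: w = 20, v = 32
  {1, 2, 3, 4, 5}: w = 28 > 20, infeasible
Best feasible subset: items [1, 2, 4]
(The same value 32 is also attained by {2, 3, 4, 5}.)
Total weight: 19 <= 20, total value: 32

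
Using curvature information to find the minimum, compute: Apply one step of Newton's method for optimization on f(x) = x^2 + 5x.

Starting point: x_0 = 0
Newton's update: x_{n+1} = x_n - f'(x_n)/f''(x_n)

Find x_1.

f(x) = x^2 + 5x
f'(x) = 2x + (5), f''(x) = 2
Newton step: x_1 = x_0 - f'(x_0)/f''(x_0)
f'(0) = 5
x_1 = 0 - 5/2 = -5/2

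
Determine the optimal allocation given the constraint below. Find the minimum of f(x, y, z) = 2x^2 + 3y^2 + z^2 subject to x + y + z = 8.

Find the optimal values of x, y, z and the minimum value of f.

Using Lagrange multipliers on f = 2x^2 + 3y^2 + z^2 with constraint x + y + z = 8:
Conditions: 2*2*x = lambda, 2*3*y = lambda, 2*1*z = lambda
So x = lambda/4, y = lambda/6, z = lambda/2
Substituting into constraint: lambda * (11/12) = 8
lambda = 96/11
x = 24/11, y = 16/11, z = 48/11
Minimum value = 384/11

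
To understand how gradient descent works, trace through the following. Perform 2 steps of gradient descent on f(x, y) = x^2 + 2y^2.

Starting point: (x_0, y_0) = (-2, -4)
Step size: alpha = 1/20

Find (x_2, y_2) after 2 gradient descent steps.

f(x,y) = x^2 + 2y^2
grad_x = 2x + 0y, grad_y = 4y + 0x
Step 1: grad = (-4, -16), (-9/5, -16/5)
Step 2: grad = (-18/5, -64/5), (-81/50, -64/25)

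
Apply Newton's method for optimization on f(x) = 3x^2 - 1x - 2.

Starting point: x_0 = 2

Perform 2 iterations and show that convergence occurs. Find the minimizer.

f(x) = 3x^2 - 1x - 2, f'(x) = 6x + (-1), f''(x) = 6
Step 1: f'(2) = 11, x_1 = 2 - 11/6 = 1/6
Step 2: f'(1/6) = 0, x_2 = 1/6 (converged)
Newton's method converges in 1 step for quadratics.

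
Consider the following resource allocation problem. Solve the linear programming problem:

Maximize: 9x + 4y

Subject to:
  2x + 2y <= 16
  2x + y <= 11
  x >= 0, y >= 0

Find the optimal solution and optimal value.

Feasible vertices: (0, 0), (0, 8), (3, 5), (11/2, 0)
Objective 9x + 4y at each:
  (0, 0): 0
  (0, 8): 32
  (3, 5): 47
  (11/2, 0): 99/2
Maximum is 99/2 at (11/2, 0).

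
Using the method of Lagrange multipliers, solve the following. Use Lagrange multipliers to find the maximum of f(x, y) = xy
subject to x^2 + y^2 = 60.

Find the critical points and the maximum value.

Lagrange conditions: y = 2*lambda*x and x = 2*lambda*y
If x = 0 then y = 0, violating the constraint, so x, y != 0.
Dividing: y/x = x/y => x^2 = y^2 => y = x or y = -x
Constraint: 2x^2 = 60 => x^2 = 30 => x = +/-sqrt(30)
Critical points: (sqrt(30), sqrt(30)), (-sqrt(30), -sqrt(30)), (sqrt(30), -sqrt(30)), (-sqrt(30), sqrt(30))
  y = x:  xy = x^2 = 30  at (sqrt(30), sqrt(30)) and (-sqrt(30), -sqrt(30))
  y = -x: xy = -x^2 = -30 at (sqrt(30), -sqrt(30)) and (-sqrt(30), sqrt(30))
Maximum xy = 30 at (sqrt(30), sqrt(30)) and (-sqrt(30), -sqrt(30))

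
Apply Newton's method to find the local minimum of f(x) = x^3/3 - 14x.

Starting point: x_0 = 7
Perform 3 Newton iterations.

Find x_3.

f(x) = x^3/3 - 14x
f'(x) = x^2 - 14, f''(x) = 2x
Newton update: x_{n+1} = x_n - (x_n^2 - 14)/(2*x_n)
Step 1: x_0 = 7, f'=35, f''=14, x_1 = 9/2
Step 2: x_1 = 9/2, f'=25/4, f''=9, x_2 = 137/36
Step 3: x_2 = 137/36, f'=625/1296, f''=137/18, x_3 = 36913/9864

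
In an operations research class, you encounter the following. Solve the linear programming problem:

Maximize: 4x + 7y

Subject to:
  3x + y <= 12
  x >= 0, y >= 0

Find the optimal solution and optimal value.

The feasible region has vertices at [(0, 0), (4, 0), (0, 12)].
Checking objective 4x + 7y at each vertex:
  (0, 0): 4*0 + 7*0 = 0
  (4, 0): 4*4 + 7*0 = 16
  (0, 12): 4*0 + 7*12 = 84
Maximum is 84 at (0, 12).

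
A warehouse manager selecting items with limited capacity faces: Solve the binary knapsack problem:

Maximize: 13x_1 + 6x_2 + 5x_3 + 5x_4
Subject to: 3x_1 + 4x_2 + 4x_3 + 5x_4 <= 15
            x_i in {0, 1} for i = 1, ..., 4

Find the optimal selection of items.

Items: item 1 (v=13, w=3), item 2 (v=6, w=4), item 3 (v=5, w=4), item 4 (v=5, w=5)
Capacity: 15
Checking all 16 subsets (w = total weight, v = total value):
  {}: w = 0, v = 0
  {1}: w = 3, v = 13
  {2}: w = 4, v = 6
  {3}: w = 4, v = 5
  {4}: w = 5, v = 5
  {1, 2}: w = 7, v = 19
  {1, 3}: w = 7, v = 18
  {1, 4}: w = 8, v = 18
  {2, 3}: w = 8, v = 11
  {2, 4}: w = 9, v = 11
  {3, 4}: w = 9, v = 10
  {1, 2, 3}: w = 11, v = 24
  {1, 2, 4}: w = 12, v = 24
  {1, 3, 4}: w = 12, v = 23
  {2, 3, 4}: w = 13, v = 16
  {1, 2, 3, 4}: w = 16 > 15, infeasible
Best feasible subset: items [1, 2, 3]
(The same value 24 is also attained by {1, 2, 4}.)
Total weight: 11 <= 15, total value: 24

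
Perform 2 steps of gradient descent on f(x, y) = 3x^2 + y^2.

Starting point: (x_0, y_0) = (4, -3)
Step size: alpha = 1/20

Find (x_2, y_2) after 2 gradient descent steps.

f(x,y) = 3x^2 + y^2
grad_x = 6x + 0y, grad_y = 2y + 0x
Step 1: grad = (24, -6), (14/5, -27/10)
Step 2: grad = (84/5, -27/5), (49/25, -243/100)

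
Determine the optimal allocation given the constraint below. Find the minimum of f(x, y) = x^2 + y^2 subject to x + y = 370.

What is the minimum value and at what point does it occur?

Substitute y = 370 - x into f(x,y) = x^2 + y^2:
g(x) = x^2 + (370 - x)^2 = 2x^2 - 740x + 136900
g'(x) = 4x - 740 = 0  =>  x = 185
y = 370 - 185 = 185
Minimum value = 185^2 + 185^2 = 68450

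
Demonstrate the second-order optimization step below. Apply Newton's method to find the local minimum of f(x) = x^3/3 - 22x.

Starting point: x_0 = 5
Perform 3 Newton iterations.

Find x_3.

f(x) = x^3/3 - 22x
f'(x) = x^2 - 22, f''(x) = 2x
Newton update: x_{n+1} = x_n - (x_n^2 - 22)/(2*x_n)
Step 1: x_0 = 5, f'=3, f''=10, x_1 = 47/10
Step 2: x_1 = 47/10, f'=9/100, f''=47/5, x_2 = 4409/940
Step 3: x_2 = 4409/940, f'=81/883600, f''=4409/470, x_3 = 38878481/8288920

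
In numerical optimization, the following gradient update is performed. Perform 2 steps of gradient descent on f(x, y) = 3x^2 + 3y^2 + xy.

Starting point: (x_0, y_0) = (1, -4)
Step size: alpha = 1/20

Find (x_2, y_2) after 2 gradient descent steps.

f(x,y) = 3x^2 + 3y^2 + xy
grad_x = 6x + 1y, grad_y = 6y + 1x
Step 1: grad = (2, -23), (9/10, -57/20)
Step 2: grad = (51/20, -81/5), (309/400, -51/25)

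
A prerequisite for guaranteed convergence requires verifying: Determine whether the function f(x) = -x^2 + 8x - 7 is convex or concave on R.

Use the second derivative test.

f(x) = -x^2 + 8x - 7
f'(x) = -2x + 8
f''(x) = -2
Since f''(x) = -2 < 0 for all x, f is concave on R.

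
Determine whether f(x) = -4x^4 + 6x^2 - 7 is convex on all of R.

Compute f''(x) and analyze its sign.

f(x) = -4x^4 + 6x^2 - 7
f'(x) = -16x^3 + 12x
f''(x) = -48x^2 + 12
f''(x) = -48x^2 + 12 -> -inf as |x| -> inf
Therefore, f is not globally convex on R.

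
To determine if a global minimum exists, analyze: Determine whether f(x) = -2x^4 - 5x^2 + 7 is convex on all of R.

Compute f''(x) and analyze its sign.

f(x) = -2x^4 - 5x^2 + 7
f'(x) = -8x^3 + -10x
f''(x) = -24x^2 + -10
f''(x) = -24x^2 + -10 <= -10 < 0 for all x
Therefore, f is concave on R.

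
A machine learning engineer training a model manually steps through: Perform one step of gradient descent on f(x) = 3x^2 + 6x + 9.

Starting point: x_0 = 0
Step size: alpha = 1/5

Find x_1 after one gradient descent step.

f(x) = 3x^2 + 6x + 9
f'(x) = 6x + 6
f'(0) = 6*0 + (6) = 6
x_1 = x_0 - alpha * f'(x_0) = 0 - 1/5 * 6 = -6/5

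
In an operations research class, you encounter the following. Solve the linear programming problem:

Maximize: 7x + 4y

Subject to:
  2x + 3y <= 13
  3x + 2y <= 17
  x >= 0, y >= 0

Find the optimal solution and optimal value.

Feasible vertices: (0, 0), (0, 13/3), (5, 1), (17/3, 0)
Objective 7x + 4y at each:
  (0, 0): 0
  (0, 13/3): 52/3
  (5, 1): 39
  (17/3, 0): 119/3
Maximum is 119/3 at (17/3, 0).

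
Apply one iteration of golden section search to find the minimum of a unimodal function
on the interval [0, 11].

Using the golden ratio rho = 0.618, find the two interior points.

Golden section search on [0, 11].
Golden ratio rho = 0.618 (approx).
Interior points:
  x_1 = 0 + (1-0.618)*11 = 4.2020
  x_2 = 0 + 0.618*11 = 6.7980
Compare f(x_1) and f(x_2) to determine which subinterval to keep.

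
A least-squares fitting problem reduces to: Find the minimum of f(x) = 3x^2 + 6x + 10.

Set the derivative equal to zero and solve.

f(x) = 3x^2 + 6x + 10
f'(x) = 6x + (6) = 0
x = -6/6 = -1
f(-1) = 7
Since f''(x) = 6 > 0, this is a minimum.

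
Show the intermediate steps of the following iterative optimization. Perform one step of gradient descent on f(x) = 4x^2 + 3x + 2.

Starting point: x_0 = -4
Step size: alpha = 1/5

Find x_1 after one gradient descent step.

f(x) = 4x^2 + 3x + 2
f'(x) = 8x + 3
f'(-4) = 8*-4 + (3) = -29
x_1 = x_0 - alpha * f'(x_0) = -4 - 1/5 * -29 = 9/5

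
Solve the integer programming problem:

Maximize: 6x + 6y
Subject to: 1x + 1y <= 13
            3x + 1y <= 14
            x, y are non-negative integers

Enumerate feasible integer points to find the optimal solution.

Constraint 1: 1x + 1y <= 13
Constraint 2: 3x + 1y <= 14
Feasible x range (need y >= 0): 0 <= x <= min(13/1, 14/3) => x in {0, ..., 4}.
Enumerate feasible integer points row by row (the coefficient of y is 6 > 0, so for each x the largest feasible y gives the best value):
  x = 0: y <= min((13 - 1*0)/1, (14 - 3*0)/1) => y in {0, ..., 13}; best 6*0 + 6*13 = 78
  x = 1: y <= min((13 - 1*1)/1, (14 - 3*1)/1) => y in {0, ..., 11}; best 6*1 + 6*11 = 72
  x = 2: y <= min((13 - 1*2)/1, (14 - 3*2)/1) => y in {0, ..., 8}; best 6*2 + 6*8 = 60
  x = 3: y <= min((13 - 1*3)/1, (14 - 3*3)/1) => y in {0, ..., 5}; best 6*3 + 6*5 = 48
  x = 4: y <= min((13 - 1*4)/1, (14 - 3*4)/1) => y in {0, ..., 2}; best 6*4 + 6*2 = 36
The maximum 6x + 6y = 78 is achieved at x = 0, y = 13.
Check: 1*0 + 1*13 = 13 <= 13 and 3*0 + 1*13 = 13 <= 14.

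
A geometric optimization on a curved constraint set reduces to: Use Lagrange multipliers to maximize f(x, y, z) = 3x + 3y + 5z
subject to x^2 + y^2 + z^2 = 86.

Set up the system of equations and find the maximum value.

Lagrange conditions: 3 = 2*lambda*x, 3 = 2*lambda*y, 5 = 2*lambda*z
So x:3 = y:3 = z:5, i.e. x = 3t, y = 3t, z = 5t
Constraint: t^2*(3^2 + 3^2 + 5^2) = 86
  t^2 * 43 = 86  =>  t = sqrt(2)
Maximum = 3*3t + 3*3t + 5*5t = 43*sqrt(2) = sqrt(3698)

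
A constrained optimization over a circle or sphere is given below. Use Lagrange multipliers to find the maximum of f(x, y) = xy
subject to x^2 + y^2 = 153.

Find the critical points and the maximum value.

Lagrange conditions: y = 2*lambda*x and x = 2*lambda*y
If x = 0 then y = 0, violating the constraint, so x, y != 0.
Dividing: y/x = x/y => x^2 = y^2 => y = x or y = -x
Constraint: 2x^2 = 153 => x^2 = 153/2 => x = +/-sqrt(153/2)
Critical points: (sqrt(153/2), sqrt(153/2)), (-sqrt(153/2), -sqrt(153/2)), (sqrt(153/2), -sqrt(153/2)), (-sqrt(153/2), sqrt(153/2))
  y = x:  xy = x^2 = 153/2  at (sqrt(153/2), sqrt(153/2)) and (-sqrt(153/2), -sqrt(153/2))
  y = -x: xy = -x^2 = -153/2 at (sqrt(153/2), -sqrt(153/2)) and (-sqrt(153/2), sqrt(153/2))
Maximum xy = 153/2 at (sqrt(153/2), sqrt(153/2)) and (-sqrt(153/2), -sqrt(153/2))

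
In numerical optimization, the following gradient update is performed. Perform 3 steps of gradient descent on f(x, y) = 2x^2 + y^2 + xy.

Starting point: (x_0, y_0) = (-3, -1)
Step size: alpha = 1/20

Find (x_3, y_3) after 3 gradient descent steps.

f(x,y) = 2x^2 + y^2 + xy
grad_x = 4x + 1y, grad_y = 2y + 1x
Step 1: grad = (-13, -5), (-47/20, -3/4)
Step 2: grad = (-203/20, -77/20), (-737/400, -223/400)
Step 3: grad = (-3171/400, -1183/400), (-11569/8000, -3277/8000)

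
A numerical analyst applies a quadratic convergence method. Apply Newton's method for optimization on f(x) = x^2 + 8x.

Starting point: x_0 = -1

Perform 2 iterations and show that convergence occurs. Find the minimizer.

f(x) = x^2 + 8x, f'(x) = 2x + (8), f''(x) = 2
Step 1: f'(-1) = 6, x_1 = -1 - 6/2 = -4
Step 2: f'(-4) = 0, x_2 = -4 (converged)
Newton's method converges in 1 step for quadratics.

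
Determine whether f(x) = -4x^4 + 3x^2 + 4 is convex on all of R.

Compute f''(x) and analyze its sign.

f(x) = -4x^4 + 3x^2 + 4
f'(x) = -16x^3 + 6x
f''(x) = -48x^2 + 6
f''(x) = -48x^2 + 6 -> -inf as |x| -> inf
Therefore, f is not globally convex on R.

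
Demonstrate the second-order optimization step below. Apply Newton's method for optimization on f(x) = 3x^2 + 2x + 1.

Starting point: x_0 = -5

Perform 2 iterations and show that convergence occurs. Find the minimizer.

f(x) = 3x^2 + 2x + 1, f'(x) = 6x + (2), f''(x) = 6
Step 1: f'(-5) = -28, x_1 = -5 - -28/6 = -1/3
Step 2: f'(-1/3) = 0, x_2 = -1/3 (converged)
Newton's method converges in 1 step for quadratics.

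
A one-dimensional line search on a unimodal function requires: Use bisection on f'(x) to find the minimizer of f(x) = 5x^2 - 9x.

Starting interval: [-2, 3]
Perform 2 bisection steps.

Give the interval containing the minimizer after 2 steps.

Finding critical point of f(x) = 5x^2 - 9x using bisection on f'(x) = 10x + -9.
f'(x) = 0 when x = 9/10.
Starting interval: [-2, 3]
Step 1: mid = 1/2, f'(mid) = -4, new interval = [1/2, 3]
Step 2: mid = 7/4, f'(mid) = 17/2, new interval = [1/2, 7/4]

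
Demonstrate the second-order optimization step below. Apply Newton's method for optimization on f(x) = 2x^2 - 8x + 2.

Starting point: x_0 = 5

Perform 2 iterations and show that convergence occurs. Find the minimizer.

f(x) = 2x^2 - 8x + 2, f'(x) = 4x + (-8), f''(x) = 4
Step 1: f'(5) = 12, x_1 = 5 - 12/4 = 2
Step 2: f'(2) = 0, x_2 = 2 (converged)
Newton's method converges in 1 step for quadratics.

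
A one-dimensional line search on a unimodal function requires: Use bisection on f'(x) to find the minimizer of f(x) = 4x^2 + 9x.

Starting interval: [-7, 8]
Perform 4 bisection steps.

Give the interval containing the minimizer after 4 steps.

Finding critical point of f(x) = 4x^2 + 9x using bisection on f'(x) = 8x + 9.
f'(x) = 0 when x = -9/8.
Starting interval: [-7, 8]
Step 1: mid = 1/2, f'(mid) = 13, new interval = [-7, 1/2]
Step 2: mid = -13/4, f'(mid) = -17, new interval = [-13/4, 1/2]
Step 3: mid = -11/8, f'(mid) = -2, new interval = [-11/8, 1/2]
Step 4: mid = -7/16, f'(mid) = 11/2, new interval = [-11/8, -7/16]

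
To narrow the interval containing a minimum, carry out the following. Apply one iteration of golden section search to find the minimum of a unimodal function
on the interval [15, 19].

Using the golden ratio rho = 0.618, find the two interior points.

Golden section search on [15, 19].
Golden ratio rho = 0.618 (approx).
Interior points:
  x_1 = 15 + (1-0.618)*4 = 16.5280
  x_2 = 15 + 0.618*4 = 17.4720
Compare f(x_1) and f(x_2) to determine which subinterval to keep.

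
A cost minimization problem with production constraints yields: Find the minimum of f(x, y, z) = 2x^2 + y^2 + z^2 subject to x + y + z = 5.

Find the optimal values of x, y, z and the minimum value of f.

Using Lagrange multipliers on f = 2x^2 + y^2 + z^2 with constraint x + y + z = 5:
Conditions: 2*2*x = lambda, 2*1*y = lambda, 2*1*z = lambda
So x = lambda/4, y = lambda/2, z = lambda/2
Substituting into constraint: lambda * (5/4) = 5
lambda = 4
x = 1, y = 2, z = 2
Minimum value = 10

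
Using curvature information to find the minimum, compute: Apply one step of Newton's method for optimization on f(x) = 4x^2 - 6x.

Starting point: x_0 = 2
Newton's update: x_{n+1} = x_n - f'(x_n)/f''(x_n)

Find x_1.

f(x) = 4x^2 - 6x
f'(x) = 8x + (-6), f''(x) = 8
Newton step: x_1 = x_0 - f'(x_0)/f''(x_0)
f'(2) = 10
x_1 = 2 - 10/8 = 3/4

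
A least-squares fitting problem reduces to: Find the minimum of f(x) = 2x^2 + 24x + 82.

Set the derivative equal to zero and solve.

f(x) = 2x^2 + 24x + 82
f'(x) = 4x + (24) = 0
x = -24/4 = -6
f(-6) = 10
Since f''(x) = 4 > 0, this is a minimum.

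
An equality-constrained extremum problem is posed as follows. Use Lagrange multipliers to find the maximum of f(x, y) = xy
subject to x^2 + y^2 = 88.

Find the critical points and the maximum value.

Lagrange conditions: y = 2*lambda*x and x = 2*lambda*y
If x = 0 then y = 0, violating the constraint, so x, y != 0.
Dividing: y/x = x/y => x^2 = y^2 => y = x or y = -x
Constraint: 2x^2 = 88 => x^2 = 44 => x = +/-sqrt(44)
Critical points: (sqrt(44), sqrt(44)), (-sqrt(44), -sqrt(44)), (sqrt(44), -sqrt(44)), (-sqrt(44), sqrt(44))
  y = x:  xy = x^2 = 44  at (sqrt(44), sqrt(44)) and (-sqrt(44), -sqrt(44))
  y = -x: xy = -x^2 = -44 at (sqrt(44), -sqrt(44)) and (-sqrt(44), sqrt(44))
Maximum xy = 44 at (sqrt(44), sqrt(44)) and (-sqrt(44), -sqrt(44))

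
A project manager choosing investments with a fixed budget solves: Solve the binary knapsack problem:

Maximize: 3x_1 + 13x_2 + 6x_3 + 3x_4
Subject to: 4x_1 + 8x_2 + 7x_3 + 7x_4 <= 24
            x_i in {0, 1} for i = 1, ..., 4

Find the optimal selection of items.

Items: item 1 (v=3, w=4), item 2 (v=13, w=8), item 3 (v=6, w=7), item 4 (v=3, w=7)
Capacity: 24
Checking all 16 subsets (w = total weight, v = total value):
  {}: w = 0, v = 0
  {1}: w = 4, v = 3
  {2}: w = 8, v = 13
  {3}: w = 7, v = 6
  {4}: w = 7, v = 3
  {1, 2}: w = 12, v = 16
  {1, 3}: w = 11, v = 9
  {1, 4}: w = 11, v = 6
  {2, 3}: w = 15, v = 19
  {2, 4}: w = 15, v = 16
  {3, 4}: w = 14, v = 9
  {1, 2, 3}: w = 19, v = 22
  {1, 2, 4}: w = 19, v = 19
  {1, 3, 4}: w = 18, v = 12
  {2, 3, 4}: w = 22, v = 22
  {1, 2, 3, 4}: w = 26 > 24, infeasible
Best feasible subset: items [1, 2, 3]
(The same value 22 is also attained by {2, 3, 4}.)
Total weight: 19 <= 24, total value: 22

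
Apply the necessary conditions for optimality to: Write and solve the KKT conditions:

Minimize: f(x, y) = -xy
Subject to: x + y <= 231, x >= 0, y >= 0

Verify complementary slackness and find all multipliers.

Problem: min -xy s.t. x + y <= 231 (multiplier lambda), x >= 0 (mu_x), y >= 0 (mu_y)
KKT stationarity: -y + lambda - mu_x = 0, -x + lambda - mu_y = 0, with lambda, mu_x, mu_y >= 0
Complementary slackness: lambda*(x + y - 231) = 0, mu_x*x = 0, mu_y*y = 0
If lambda = 0: y = -mu_x <= 0 and x = -mu_y <= 0 force x = y = 0 with f = 0; but x = y = 231/2 is feasible with f = -53361/4 < 0, so this is not the minimum. Hence lambda > 0 and x + y = 231.
Try x > 0, y > 0 (so mu_x = mu_y = 0): y = lambda, x = lambda => x = y = lambda
x + y = 231 => 2*lambda = 231 => lambda = 231/2
x* = y* = 231/2 > 0, consistent with mu_x = mu_y = 0.
(Any feasible point with x = 0 or y = 0 has f = 0 > -53361/4, so the minimum is not on those boundaries.)
min(-xy) = -53361/4 (i.e. max xy = 53361/4)
Multipliers: lambda = 231/2, mu_x = 0, mu_y = 0
Complementary slackness: lambda*(x + y - 231) = 231/2*(231/2 + 231/2 - 231) = 0, mu_x*x = 0*231/2 = 0, mu_y*y = 0*231/2 = 0. Satisfied.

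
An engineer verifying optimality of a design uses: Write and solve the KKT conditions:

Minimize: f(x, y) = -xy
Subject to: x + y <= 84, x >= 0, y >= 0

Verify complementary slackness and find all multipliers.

Problem: min -xy s.t. x + y <= 84 (multiplier lambda), x >= 0 (mu_x), y >= 0 (mu_y)
KKT stationarity: -y + lambda - mu_x = 0, -x + lambda - mu_y = 0, with lambda, mu_x, mu_y >= 0
Complementary slackness: lambda*(x + y - 84) = 0, mu_x*x = 0, mu_y*y = 0
If lambda = 0: y = -mu_x <= 0 and x = -mu_y <= 0 force x = y = 0 with f = 0; but x = y = 42 is feasible with f = -1764 < 0, so this is not the minimum. Hence lambda > 0 and x + y = 84.
Try x > 0, y > 0 (so mu_x = mu_y = 0): y = lambda, x = lambda => x = y = lambda
x + y = 84 => 2*lambda = 84 => lambda = 42
x* = y* = 42 > 0, consistent with mu_x = mu_y = 0.
(Any feasible point with x = 0 or y = 0 has f = 0 > -1764, so the minimum is not on those boundaries.)
min(-xy) = -1764 (i.e. max xy = 1764)
Multipliers: lambda = 42, mu_x = 0, mu_y = 0
Complementary slackness: lambda*(x + y - 84) = 42*(42 + 42 - 84) = 0, mu_x*x = 0*42 = 0, mu_y*y = 0*42 = 0. Satisfied.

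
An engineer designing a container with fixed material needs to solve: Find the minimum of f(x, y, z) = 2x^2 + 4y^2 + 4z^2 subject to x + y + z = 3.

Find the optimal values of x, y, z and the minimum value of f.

Using Lagrange multipliers on f = 2x^2 + 4y^2 + 4z^2 with constraint x + y + z = 3:
Conditions: 2*2*x = lambda, 2*4*y = lambda, 2*4*z = lambda
So x = lambda/4, y = lambda/8, z = lambda/8
Substituting into constraint: lambda * (1/2) = 3
lambda = 6
x = 3/2, y = 3/4, z = 3/4
Minimum value = 9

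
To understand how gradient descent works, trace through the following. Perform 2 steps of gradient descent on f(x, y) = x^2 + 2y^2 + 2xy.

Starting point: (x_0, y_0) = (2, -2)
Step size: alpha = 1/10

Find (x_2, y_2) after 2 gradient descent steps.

f(x,y) = x^2 + 2y^2 + 2xy
grad_x = 2x + 2y, grad_y = 4y + 2x
Step 1: grad = (0, -4), (2, -8/5)
Step 2: grad = (4/5, -12/5), (48/25, -34/25)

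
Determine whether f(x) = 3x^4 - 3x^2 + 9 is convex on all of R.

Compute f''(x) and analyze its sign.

f(x) = 3x^4 - 3x^2 + 9
f'(x) = 12x^3 + -6x
f''(x) = 36x^2 + -6
f''(0) = -6 < 0, so not convex near x = 0
Therefore, f is not globally convex on R.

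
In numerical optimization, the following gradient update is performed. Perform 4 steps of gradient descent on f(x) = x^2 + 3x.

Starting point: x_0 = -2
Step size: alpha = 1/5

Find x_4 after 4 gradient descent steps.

f(x) = x^2 + 3x, f'(x) = 2x + (3)
Step 1: f'(-2) = -1, x_1 = -2 - 1/5 * -1 = -9/5
Step 2: f'(-9/5) = -3/5, x_2 = -9/5 - 1/5 * -3/5 = -42/25
Step 3: f'(-42/25) = -9/25, x_3 = -42/25 - 1/5 * -9/25 = -201/125
Step 4: f'(-201/125) = -27/125, x_4 = -201/125 - 1/5 * -27/125 = -978/625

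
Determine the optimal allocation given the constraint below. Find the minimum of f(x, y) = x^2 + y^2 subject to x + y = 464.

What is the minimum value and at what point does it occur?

Substitute y = 464 - x into f(x,y) = x^2 + y^2:
g(x) = x^2 + (464 - x)^2 = 2x^2 - 928x + 215296
g'(x) = 4x - 928 = 0  =>  x = 232
y = 464 - 232 = 232
Minimum value = 232^2 + 232^2 = 107648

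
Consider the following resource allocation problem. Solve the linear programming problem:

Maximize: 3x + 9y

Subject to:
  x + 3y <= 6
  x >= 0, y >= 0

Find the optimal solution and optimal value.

The feasible region has vertices at [(0, 0), (6, 0), (0, 2)].
Checking objective 3x + 9y at each vertex:
  (0, 0): 3*0 + 9*0 = 0
  (6, 0): 3*6 + 9*0 = 18
  (0, 2): 3*0 + 9*2 = 18
Maximum is 18 at (6, 0).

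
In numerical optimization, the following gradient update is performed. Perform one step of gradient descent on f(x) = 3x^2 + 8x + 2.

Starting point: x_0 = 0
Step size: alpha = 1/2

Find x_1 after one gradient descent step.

f(x) = 3x^2 + 8x + 2
f'(x) = 6x + 8
f'(0) = 6*0 + (8) = 8
x_1 = x_0 - alpha * f'(x_0) = 0 - 1/2 * 8 = -4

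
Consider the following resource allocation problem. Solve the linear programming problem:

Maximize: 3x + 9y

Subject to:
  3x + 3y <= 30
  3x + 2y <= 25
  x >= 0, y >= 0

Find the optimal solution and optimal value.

Feasible vertices: (0, 0), (0, 10), (5, 5), (25/3, 0)
Objective 3x + 9y at each:
  (0, 0): 0
  (0, 10): 90
  (5, 5): 60
  (25/3, 0): 25
Maximum is 90 at (0, 10).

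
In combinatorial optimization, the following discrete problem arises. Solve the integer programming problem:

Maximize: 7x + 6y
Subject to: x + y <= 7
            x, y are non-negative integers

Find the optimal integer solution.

Objective: 7x + 6y, constraint: x + y <= 7
Coefficient of x is 7 >= coefficient of y is 6, so allocate the entire budget to x.
Optimal: x = 7, y = 0, value = 49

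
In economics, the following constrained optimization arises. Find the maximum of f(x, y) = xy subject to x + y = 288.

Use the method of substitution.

Substitute y = 288 - x into f(x,y) = xy:
g(x) = x(288 - x) = 288x - x^2
g'(x) = 288 - 2x = 0  =>  x = 144
y = 288 - 144 = 144
Maximum value = 144 * 144 = 20736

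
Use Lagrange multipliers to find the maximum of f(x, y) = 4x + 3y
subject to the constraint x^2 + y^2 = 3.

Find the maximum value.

Set up Lagrange conditions: grad f = lambda * grad g
  4 = 2*lambda*x
  3 = 2*lambda*y
From these: x/y = 4/3, so x = 4t, y = 3t for some t.
Substitute into constraint: (4t)^2 + (3t)^2 = 3
  t^2 * 25 = 3
  t = sqrt(3/25)
Maximum = 4*x + 3*y = (4^2 + 3^2)*t = 25 * sqrt(3/25) = sqrt(75)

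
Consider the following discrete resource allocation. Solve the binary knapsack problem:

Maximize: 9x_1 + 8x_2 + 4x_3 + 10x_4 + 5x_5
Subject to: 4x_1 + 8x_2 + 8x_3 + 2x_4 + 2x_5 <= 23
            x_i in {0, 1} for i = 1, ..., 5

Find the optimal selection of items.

Items: item 1 (v=9, w=4), item 2 (v=8, w=8), item 3 (v=4, w=8), item 4 (v=10, w=2), item 5 (v=5, w=2)
Capacity: 23
Checking all 32 subsets (w = total weight, v = total value):
  {}: w = 0, v = 0
  {1}: w = 4, v = 9
  {2}: w = 8, v = 8
  {3}: w = 8, v = 4
  {4}: w = 2, v = 10
  {5}: w = 2, v = 5
  {1, 2}: w = 12, v = 17
  {1, 3}: w = 12, v = 13
  {1, 4}: w = 6, v = 19
  {1, 5}: w = 6, v = 14
  {2, 3}: w = 16, v = 12
  {2, 4}: w = 10, v = 18
  {2, 5}: w = 10, v = 13
  {3, 4}: w = 10, v = 14
  {3, 5}: w = 10, v = 9
  {4, 5}: w = 4, v = 15
  {1, 2, 3}: w = 20, v = 21
  {1, 2, 4}: w = 14, v = 27
  {1, 2, 5}: w = 14, v = 22
  {1, 3, 4}: w = 14, v = 23
  {1, 3, 5}: w = 14, v = 18
  {1, 4, 5}: w = 8, v = 24
  {2, 3, 4}: w = 18, v = 22
  {2, 3, 5}: w = 18, v = 17
  {2, 4, 5}: w = 12, v = 23
  {3, 4, 5}: w = 12, v = 19
  {1, 2, 3, 4}: w = 22, v = 31
  {1, 2, 3, 5}: w = 22, v = 26
  {1, 2, 4, 5}: w = 16, v = 32
  {1, 3, 4, 5}: w = 16, v = 28
  {2, 3, 4, 5}: w = 20, v = 27
  {1, 2, 3, 4, 5}: w = 24 > 23, infeasible
Best feasible subset: items [1, 2, 4, 5]
Total weight: 16 <= 23, total value: 32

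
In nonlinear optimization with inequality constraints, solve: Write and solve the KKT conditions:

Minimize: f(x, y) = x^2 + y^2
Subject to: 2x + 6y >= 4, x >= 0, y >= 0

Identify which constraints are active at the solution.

KKT conditions for min x^2 + y^2 s.t. 2x + 6y >= 4, x >= 0, y >= 0:
Stationarity: 2x = mu*2 + mu_x, 2y = mu*6 + mu_y, with mu, mu_x, mu_y >= 0
Complementary slackness: mu*(2x + 6y - 4) = 0, mu_x*x = 0, mu_y*y = 0
(0, 0) is infeasible (2*0 + 6*0 < 4), so if mu = 0 stationarity would force x = mu_x/2 >= 0, y = mu_y/2 >= 0 with mu_x*x = mu_y*y = 0, i.e. x = y = 0: contradiction. Hence mu > 0 and 2x + 6y = 4 is active.
Try x > 0, y > 0 (so mu_x = mu_y = 0): x = 2*mu/2, y = 6*mu/2
Substitute: 2*(2*mu/2) + 6*(6*mu/2) = 4
  mu*40/2 = 4 => mu = 1/5
x* = 1/5 > 0, y* = 3/5 > 0, consistent with mu_x = mu_y = 0.
f is convex and the constraints are linear, so this KKT point is the global minimum.
f* = 2/5
Active constraints: 2x + 6y >= 4 (holds with equality, mu = 1/5 > 0); x >= 0 and y >= 0 are inactive (mu_x = mu_y = 0).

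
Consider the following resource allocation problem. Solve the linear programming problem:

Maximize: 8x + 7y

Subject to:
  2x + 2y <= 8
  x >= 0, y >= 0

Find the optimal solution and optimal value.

The feasible region has vertices at [(0, 0), (4, 0), (0, 4)].
Checking objective 8x + 7y at each vertex:
  (0, 0): 8*0 + 7*0 = 0
  (4, 0): 8*4 + 7*0 = 32
  (0, 4): 8*0 + 7*4 = 28
Maximum is 32 at (4, 0).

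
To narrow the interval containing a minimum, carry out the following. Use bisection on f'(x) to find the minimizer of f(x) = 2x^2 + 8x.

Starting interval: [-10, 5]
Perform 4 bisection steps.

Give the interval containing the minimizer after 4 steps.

Finding critical point of f(x) = 2x^2 + 8x using bisection on f'(x) = 4x + 8.
f'(x) = 0 when x = -2.
Starting interval: [-10, 5]
Step 1: mid = -5/2, f'(mid) = -2, new interval = [-5/2, 5]
Step 2: mid = 5/4, f'(mid) = 13, new interval = [-5/2, 5/4]
Step 3: mid = -5/8, f'(mid) = 11/2, new interval = [-5/2, -5/8]
Step 4: mid = -25/16, f'(mid) = 7/4, new interval = [-5/2, -25/16]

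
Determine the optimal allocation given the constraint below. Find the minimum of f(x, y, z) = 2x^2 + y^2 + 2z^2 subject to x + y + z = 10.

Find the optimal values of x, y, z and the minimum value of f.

Using Lagrange multipliers on f = 2x^2 + y^2 + 2z^2 with constraint x + y + z = 10:
Conditions: 2*2*x = lambda, 2*1*y = lambda, 2*2*z = lambda
So x = lambda/4, y = lambda/2, z = lambda/4
Substituting into constraint: lambda * (1) = 10
lambda = 10
x = 5/2, y = 5, z = 5/2
Minimum value = 50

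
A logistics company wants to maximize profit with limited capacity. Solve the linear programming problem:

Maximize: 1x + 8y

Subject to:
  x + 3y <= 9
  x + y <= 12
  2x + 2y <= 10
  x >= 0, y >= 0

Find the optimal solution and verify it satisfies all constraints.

Feasible vertices: (0, 0), (0, 3), (3, 2), (5, 0)
Objective 1x + 8y at each vertex:
  (0, 0): 0
  (0, 3): 24
  (3, 2): 19
  (5, 0): 5
Maximum is 24 at (0, 3).
Verify constraints at (x, y) = (0, 3):
  1*0 + 3*3 = 9 <= 9 (active)
  1*0 + 1*3 = 3 <= 12
  2*0 + 2*3 = 6 <= 10
  x = 0 >= 0, y = 3 >= 0. All constraints satisfied.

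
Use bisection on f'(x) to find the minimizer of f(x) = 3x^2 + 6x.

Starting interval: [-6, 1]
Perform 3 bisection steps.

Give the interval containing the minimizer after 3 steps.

Finding critical point of f(x) = 3x^2 + 6x using bisection on f'(x) = 6x + 6.
f'(x) = 0 when x = -1.
Starting interval: [-6, 1]
Step 1: mid = -5/2, f'(mid) = -9, new interval = [-5/2, 1]
Step 2: mid = -3/4, f'(mid) = 3/2, new interval = [-5/2, -3/4]
Step 3: mid = -13/8, f'(mid) = -15/4, new interval = [-13/8, -3/4]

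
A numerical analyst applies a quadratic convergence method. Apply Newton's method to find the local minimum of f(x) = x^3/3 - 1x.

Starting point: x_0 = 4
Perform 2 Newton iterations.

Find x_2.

f(x) = x^3/3 - 1x
f'(x) = x^2 - 1, f''(x) = 2x
Newton update: x_{n+1} = x_n - (x_n^2 - 1)/(2*x_n)
Step 1: x_0 = 4, f'=15, f''=8, x_1 = 17/8
Step 2: x_1 = 17/8, f'=225/64, f''=17/4, x_2 = 353/272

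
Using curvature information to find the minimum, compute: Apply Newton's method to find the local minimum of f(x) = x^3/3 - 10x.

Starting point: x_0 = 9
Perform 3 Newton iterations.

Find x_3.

f(x) = x^3/3 - 10x
f'(x) = x^2 - 10, f''(x) = 2x
Newton update: x_{n+1} = x_n - (x_n^2 - 10)/(2*x_n)
Step 1: x_0 = 9, f'=71, f''=18, x_1 = 91/18
Step 2: x_1 = 91/18, f'=5041/324, f''=91/9, x_2 = 11521/3276
Step 3: x_2 = 11521/3276, f'=25411681/10732176, f''=11521/1638, x_3 = 240055201/75485592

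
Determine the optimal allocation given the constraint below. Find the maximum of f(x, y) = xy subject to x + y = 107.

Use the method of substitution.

Substitute y = 107 - x into f(x,y) = xy:
g(x) = x(107 - x) = 107x - x^2
g'(x) = 107 - 2x = 0  =>  x = 107/2
y = 107 - 107/2 = 107/2
Maximum value = (107/2) * (107/2) = 11449/4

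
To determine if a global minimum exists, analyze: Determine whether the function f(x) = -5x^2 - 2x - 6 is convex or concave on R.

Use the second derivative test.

f(x) = -5x^2 - 2x - 6
f'(x) = -10x - 2
f''(x) = -10
Since f''(x) = -10 < 0 for all x, f is concave on R.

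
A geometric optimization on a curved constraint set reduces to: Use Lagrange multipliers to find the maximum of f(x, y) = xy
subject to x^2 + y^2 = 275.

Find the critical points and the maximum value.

Lagrange conditions: y = 2*lambda*x and x = 2*lambda*y
If x = 0 then y = 0, violating the constraint, so x, y != 0.
Dividing: y/x = x/y => x^2 = y^2 => y = x or y = -x
Constraint: 2x^2 = 275 => x^2 = 275/2 => x = +/-sqrt(275/2)
Critical points: (sqrt(275/2), sqrt(275/2)), (-sqrt(275/2), -sqrt(275/2)), (sqrt(275/2), -sqrt(275/2)), (-sqrt(275/2), sqrt(275/2))
  y = x:  xy = x^2 = 275/2  at (sqrt(275/2), sqrt(275/2)) and (-sqrt(275/2), -sqrt(275/2))
  y = -x: xy = -x^2 = -275/2 at (sqrt(275/2), -sqrt(275/2)) and (-sqrt(275/2), sqrt(275/2))
Maximum xy = 275/2 at (sqrt(275/2), sqrt(275/2)) and (-sqrt(275/2), -sqrt(275/2))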